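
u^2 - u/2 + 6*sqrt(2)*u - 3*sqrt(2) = (u - 1/2)*(u + 6*sqrt(2))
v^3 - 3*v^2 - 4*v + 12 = (v - 3)*(v - 2)*(v + 2)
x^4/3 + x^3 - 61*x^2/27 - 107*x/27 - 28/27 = (x/3 + 1/3)*(x - 7/3)*(x + 1/3)*(x + 4)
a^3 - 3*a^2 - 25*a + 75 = (a - 5)*(a - 3)*(a + 5)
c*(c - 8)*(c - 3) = c^3 - 11*c^2 + 24*c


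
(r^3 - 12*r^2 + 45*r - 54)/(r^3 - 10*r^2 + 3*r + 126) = (r^2 - 6*r + 9)/(r^2 - 4*r - 21)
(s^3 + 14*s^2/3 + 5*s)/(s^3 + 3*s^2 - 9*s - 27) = s*(3*s + 5)/(3*(s^2 - 9))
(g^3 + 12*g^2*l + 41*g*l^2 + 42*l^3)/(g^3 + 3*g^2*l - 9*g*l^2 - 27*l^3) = (g^2 + 9*g*l + 14*l^2)/(g^2 - 9*l^2)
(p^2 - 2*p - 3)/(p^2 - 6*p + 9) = (p + 1)/(p - 3)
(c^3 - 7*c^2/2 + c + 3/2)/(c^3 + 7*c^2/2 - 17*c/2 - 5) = (c^2 - 4*c + 3)/(c^2 + 3*c - 10)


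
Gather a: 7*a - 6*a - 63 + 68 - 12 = a - 7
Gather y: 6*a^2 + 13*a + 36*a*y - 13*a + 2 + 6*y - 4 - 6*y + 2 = 6*a^2 + 36*a*y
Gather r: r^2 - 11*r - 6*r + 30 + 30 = r^2 - 17*r + 60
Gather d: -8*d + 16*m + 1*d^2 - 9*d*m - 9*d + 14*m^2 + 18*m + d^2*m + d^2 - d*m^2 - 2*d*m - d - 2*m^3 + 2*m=d^2*(m + 2) + d*(-m^2 - 11*m - 18) - 2*m^3 + 14*m^2 + 36*m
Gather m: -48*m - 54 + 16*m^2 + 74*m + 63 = 16*m^2 + 26*m + 9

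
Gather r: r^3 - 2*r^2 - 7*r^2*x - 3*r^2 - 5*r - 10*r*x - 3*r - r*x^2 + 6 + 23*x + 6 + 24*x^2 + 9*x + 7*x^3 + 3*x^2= r^3 + r^2*(-7*x - 5) + r*(-x^2 - 10*x - 8) + 7*x^3 + 27*x^2 + 32*x + 12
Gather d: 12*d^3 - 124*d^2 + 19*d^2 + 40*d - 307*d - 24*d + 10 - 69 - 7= 12*d^3 - 105*d^2 - 291*d - 66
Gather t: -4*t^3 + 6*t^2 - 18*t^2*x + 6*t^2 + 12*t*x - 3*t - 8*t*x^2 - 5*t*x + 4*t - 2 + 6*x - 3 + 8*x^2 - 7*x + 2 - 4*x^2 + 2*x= -4*t^3 + t^2*(12 - 18*x) + t*(-8*x^2 + 7*x + 1) + 4*x^2 + x - 3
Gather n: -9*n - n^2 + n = -n^2 - 8*n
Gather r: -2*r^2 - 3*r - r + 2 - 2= -2*r^2 - 4*r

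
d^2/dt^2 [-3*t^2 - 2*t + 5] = -6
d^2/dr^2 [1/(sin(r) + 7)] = (7*sin(r) + cos(r)^2 + 1)/(sin(r) + 7)^3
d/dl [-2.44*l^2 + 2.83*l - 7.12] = 2.83 - 4.88*l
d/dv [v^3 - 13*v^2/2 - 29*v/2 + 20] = 3*v^2 - 13*v - 29/2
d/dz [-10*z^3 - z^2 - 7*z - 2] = -30*z^2 - 2*z - 7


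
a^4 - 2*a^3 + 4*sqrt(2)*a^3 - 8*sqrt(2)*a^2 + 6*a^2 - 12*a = a*(a - 2)*(a + sqrt(2))*(a + 3*sqrt(2))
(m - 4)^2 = m^2 - 8*m + 16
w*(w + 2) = w^2 + 2*w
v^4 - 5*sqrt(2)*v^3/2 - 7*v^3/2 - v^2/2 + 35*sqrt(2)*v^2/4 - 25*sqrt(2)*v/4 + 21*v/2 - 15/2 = (v - 5/2)*(v - 1)*(v - 3*sqrt(2))*(v + sqrt(2)/2)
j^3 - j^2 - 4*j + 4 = (j - 2)*(j - 1)*(j + 2)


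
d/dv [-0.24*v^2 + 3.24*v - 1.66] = 3.24 - 0.48*v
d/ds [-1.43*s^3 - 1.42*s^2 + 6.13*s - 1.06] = -4.29*s^2 - 2.84*s + 6.13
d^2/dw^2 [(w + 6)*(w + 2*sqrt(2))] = 2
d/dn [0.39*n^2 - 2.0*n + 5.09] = 0.78*n - 2.0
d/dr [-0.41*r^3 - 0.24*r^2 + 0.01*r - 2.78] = -1.23*r^2 - 0.48*r + 0.01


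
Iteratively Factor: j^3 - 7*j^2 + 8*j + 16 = (j - 4)*(j^2 - 3*j - 4) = (j - 4)*(j + 1)*(j - 4)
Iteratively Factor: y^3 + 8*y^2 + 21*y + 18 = (y + 3)*(y^2 + 5*y + 6) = (y + 3)^2*(y + 2)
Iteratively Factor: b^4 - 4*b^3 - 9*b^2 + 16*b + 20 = (b - 2)*(b^3 - 2*b^2 - 13*b - 10) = (b - 5)*(b - 2)*(b^2 + 3*b + 2) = (b - 5)*(b - 2)*(b + 2)*(b + 1)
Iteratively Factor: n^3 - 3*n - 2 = (n - 2)*(n^2 + 2*n + 1) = (n - 2)*(n + 1)*(n + 1)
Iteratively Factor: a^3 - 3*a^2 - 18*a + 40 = (a - 2)*(a^2 - a - 20) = (a - 2)*(a + 4)*(a - 5)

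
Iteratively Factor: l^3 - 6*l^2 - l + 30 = (l - 5)*(l^2 - l - 6) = (l - 5)*(l + 2)*(l - 3)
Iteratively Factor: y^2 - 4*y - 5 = (y - 5)*(y + 1)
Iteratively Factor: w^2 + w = (w + 1)*(w)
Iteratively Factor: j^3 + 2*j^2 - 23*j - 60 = (j + 3)*(j^2 - j - 20) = (j - 5)*(j + 3)*(j + 4)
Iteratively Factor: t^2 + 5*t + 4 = (t + 4)*(t + 1)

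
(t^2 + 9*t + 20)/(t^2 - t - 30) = (t + 4)/(t - 6)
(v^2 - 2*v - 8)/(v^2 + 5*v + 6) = (v - 4)/(v + 3)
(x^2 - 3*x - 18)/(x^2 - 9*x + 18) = (x + 3)/(x - 3)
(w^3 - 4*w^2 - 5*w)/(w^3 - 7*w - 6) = w*(w - 5)/(w^2 - w - 6)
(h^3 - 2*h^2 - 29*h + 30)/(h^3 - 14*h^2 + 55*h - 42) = (h + 5)/(h - 7)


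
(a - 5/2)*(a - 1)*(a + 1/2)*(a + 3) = a^4 - 33*a^2/4 + 7*a/2 + 15/4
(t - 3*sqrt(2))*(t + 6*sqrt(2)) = t^2 + 3*sqrt(2)*t - 36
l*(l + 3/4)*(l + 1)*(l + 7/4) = l^4 + 7*l^3/2 + 61*l^2/16 + 21*l/16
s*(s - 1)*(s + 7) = s^3 + 6*s^2 - 7*s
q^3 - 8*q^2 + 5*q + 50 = (q - 5)^2*(q + 2)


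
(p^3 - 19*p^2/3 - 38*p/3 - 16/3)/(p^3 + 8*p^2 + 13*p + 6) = (3*p^2 - 22*p - 16)/(3*(p^2 + 7*p + 6))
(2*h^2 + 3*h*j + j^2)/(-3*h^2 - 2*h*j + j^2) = (-2*h - j)/(3*h - j)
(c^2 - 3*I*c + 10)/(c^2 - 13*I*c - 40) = (c + 2*I)/(c - 8*I)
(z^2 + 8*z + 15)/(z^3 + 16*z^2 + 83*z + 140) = (z + 3)/(z^2 + 11*z + 28)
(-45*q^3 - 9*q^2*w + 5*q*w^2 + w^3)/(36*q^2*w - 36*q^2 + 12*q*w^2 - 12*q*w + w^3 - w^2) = (-45*q^3 - 9*q^2*w + 5*q*w^2 + w^3)/(36*q^2*w - 36*q^2 + 12*q*w^2 - 12*q*w + w^3 - w^2)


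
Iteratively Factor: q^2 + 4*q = (q)*(q + 4)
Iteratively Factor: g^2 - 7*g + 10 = (g - 2)*(g - 5)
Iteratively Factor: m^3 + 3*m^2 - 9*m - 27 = (m + 3)*(m^2 - 9) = (m - 3)*(m + 3)*(m + 3)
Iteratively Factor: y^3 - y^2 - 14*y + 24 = (y - 3)*(y^2 + 2*y - 8) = (y - 3)*(y - 2)*(y + 4)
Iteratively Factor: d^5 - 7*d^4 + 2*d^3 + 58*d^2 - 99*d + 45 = (d + 3)*(d^4 - 10*d^3 + 32*d^2 - 38*d + 15) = (d - 1)*(d + 3)*(d^3 - 9*d^2 + 23*d - 15) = (d - 5)*(d - 1)*(d + 3)*(d^2 - 4*d + 3) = (d - 5)*(d - 3)*(d - 1)*(d + 3)*(d - 1)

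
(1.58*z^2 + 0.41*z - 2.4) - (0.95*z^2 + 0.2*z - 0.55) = 0.63*z^2 + 0.21*z - 1.85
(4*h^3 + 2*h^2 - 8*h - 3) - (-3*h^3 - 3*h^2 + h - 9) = 7*h^3 + 5*h^2 - 9*h + 6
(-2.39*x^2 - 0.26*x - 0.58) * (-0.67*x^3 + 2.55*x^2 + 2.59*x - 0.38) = 1.6013*x^5 - 5.9203*x^4 - 6.4645*x^3 - 1.2442*x^2 - 1.4034*x + 0.2204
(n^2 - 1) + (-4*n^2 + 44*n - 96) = -3*n^2 + 44*n - 97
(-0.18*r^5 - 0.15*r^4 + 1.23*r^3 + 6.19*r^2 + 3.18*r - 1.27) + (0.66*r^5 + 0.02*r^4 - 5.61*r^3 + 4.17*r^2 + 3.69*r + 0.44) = 0.48*r^5 - 0.13*r^4 - 4.38*r^3 + 10.36*r^2 + 6.87*r - 0.83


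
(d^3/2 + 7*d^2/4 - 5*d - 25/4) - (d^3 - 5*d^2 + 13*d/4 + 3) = -d^3/2 + 27*d^2/4 - 33*d/4 - 37/4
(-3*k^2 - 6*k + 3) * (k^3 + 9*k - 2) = -3*k^5 - 6*k^4 - 24*k^3 - 48*k^2 + 39*k - 6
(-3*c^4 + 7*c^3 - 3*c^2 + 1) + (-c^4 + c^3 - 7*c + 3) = -4*c^4 + 8*c^3 - 3*c^2 - 7*c + 4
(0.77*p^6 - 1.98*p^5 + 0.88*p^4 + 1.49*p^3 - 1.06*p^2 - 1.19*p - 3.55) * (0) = 0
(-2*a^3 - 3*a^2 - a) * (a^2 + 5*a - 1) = -2*a^5 - 13*a^4 - 14*a^3 - 2*a^2 + a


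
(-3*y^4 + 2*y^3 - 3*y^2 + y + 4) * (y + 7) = -3*y^5 - 19*y^4 + 11*y^3 - 20*y^2 + 11*y + 28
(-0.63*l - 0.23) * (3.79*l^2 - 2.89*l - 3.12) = -2.3877*l^3 + 0.949*l^2 + 2.6303*l + 0.7176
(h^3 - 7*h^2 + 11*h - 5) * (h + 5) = h^4 - 2*h^3 - 24*h^2 + 50*h - 25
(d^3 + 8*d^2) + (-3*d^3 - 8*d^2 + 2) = 2 - 2*d^3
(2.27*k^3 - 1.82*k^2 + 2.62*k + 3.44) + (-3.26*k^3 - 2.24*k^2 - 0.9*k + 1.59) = -0.99*k^3 - 4.06*k^2 + 1.72*k + 5.03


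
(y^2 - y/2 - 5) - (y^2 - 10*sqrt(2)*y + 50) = -y/2 + 10*sqrt(2)*y - 55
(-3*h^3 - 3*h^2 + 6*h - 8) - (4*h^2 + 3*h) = -3*h^3 - 7*h^2 + 3*h - 8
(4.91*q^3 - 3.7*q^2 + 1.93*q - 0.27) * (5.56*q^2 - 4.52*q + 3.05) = 27.2996*q^5 - 42.7652*q^4 + 42.4303*q^3 - 21.5098*q^2 + 7.1069*q - 0.8235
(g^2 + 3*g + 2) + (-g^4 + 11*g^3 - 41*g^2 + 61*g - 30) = -g^4 + 11*g^3 - 40*g^2 + 64*g - 28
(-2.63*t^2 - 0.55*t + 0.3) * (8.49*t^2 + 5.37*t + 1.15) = -22.3287*t^4 - 18.7926*t^3 - 3.431*t^2 + 0.9785*t + 0.345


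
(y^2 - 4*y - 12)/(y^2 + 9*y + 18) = (y^2 - 4*y - 12)/(y^2 + 9*y + 18)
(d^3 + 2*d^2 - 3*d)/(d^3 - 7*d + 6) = d/(d - 2)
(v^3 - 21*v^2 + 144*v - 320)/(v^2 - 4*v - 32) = (v^2 - 13*v + 40)/(v + 4)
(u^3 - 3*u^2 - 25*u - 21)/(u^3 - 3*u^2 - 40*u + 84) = (u^2 + 4*u + 3)/(u^2 + 4*u - 12)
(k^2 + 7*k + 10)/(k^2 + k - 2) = (k + 5)/(k - 1)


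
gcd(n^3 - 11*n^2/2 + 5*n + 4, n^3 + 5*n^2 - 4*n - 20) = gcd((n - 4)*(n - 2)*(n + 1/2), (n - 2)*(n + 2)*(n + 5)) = n - 2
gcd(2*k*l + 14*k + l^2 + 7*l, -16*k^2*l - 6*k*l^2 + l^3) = 2*k + l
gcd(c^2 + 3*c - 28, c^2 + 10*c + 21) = c + 7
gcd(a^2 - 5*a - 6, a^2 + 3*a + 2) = a + 1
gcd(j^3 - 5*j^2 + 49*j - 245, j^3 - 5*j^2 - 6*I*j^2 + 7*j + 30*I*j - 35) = j^2 + j*(-5 - 7*I) + 35*I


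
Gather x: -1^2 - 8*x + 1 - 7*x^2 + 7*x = -7*x^2 - x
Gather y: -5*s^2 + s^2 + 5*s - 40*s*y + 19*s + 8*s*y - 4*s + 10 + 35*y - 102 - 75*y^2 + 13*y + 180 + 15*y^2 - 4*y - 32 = -4*s^2 + 20*s - 60*y^2 + y*(44 - 32*s) + 56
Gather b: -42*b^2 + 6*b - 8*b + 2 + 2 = -42*b^2 - 2*b + 4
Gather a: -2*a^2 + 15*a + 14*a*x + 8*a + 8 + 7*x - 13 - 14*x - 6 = -2*a^2 + a*(14*x + 23) - 7*x - 11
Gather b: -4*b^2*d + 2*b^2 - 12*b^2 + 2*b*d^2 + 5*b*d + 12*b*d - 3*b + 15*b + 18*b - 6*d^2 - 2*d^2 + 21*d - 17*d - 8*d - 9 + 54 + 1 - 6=b^2*(-4*d - 10) + b*(2*d^2 + 17*d + 30) - 8*d^2 - 4*d + 40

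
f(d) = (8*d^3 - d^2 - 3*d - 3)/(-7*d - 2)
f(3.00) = -8.48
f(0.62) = 0.53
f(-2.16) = -6.24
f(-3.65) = -16.75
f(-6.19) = -46.46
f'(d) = (24*d^2 - 2*d - 3)/(-7*d - 2) + 7*(8*d^3 - d^2 - 3*d - 3)/(-7*d - 2)^2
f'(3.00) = -6.42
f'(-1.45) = 3.53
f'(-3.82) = 9.17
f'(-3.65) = 8.78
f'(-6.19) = 14.61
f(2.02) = -3.27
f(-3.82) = -18.27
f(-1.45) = -3.08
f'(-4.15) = 9.93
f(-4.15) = -21.43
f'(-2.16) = 5.31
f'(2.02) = -4.21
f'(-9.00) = 21.04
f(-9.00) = -96.54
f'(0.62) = -1.37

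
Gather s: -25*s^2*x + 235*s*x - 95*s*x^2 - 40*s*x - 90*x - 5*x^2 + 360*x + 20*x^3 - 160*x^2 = -25*s^2*x + s*(-95*x^2 + 195*x) + 20*x^3 - 165*x^2 + 270*x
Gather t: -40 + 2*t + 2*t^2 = 2*t^2 + 2*t - 40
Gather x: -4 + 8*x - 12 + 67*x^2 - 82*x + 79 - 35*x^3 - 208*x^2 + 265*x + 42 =-35*x^3 - 141*x^2 + 191*x + 105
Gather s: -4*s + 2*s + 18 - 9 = 9 - 2*s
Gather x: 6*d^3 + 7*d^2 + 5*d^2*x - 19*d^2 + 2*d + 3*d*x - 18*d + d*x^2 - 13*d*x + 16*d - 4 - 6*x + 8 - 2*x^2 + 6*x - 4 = 6*d^3 - 12*d^2 + x^2*(d - 2) + x*(5*d^2 - 10*d)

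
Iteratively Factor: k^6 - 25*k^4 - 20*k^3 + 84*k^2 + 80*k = (k - 2)*(k^5 + 2*k^4 - 21*k^3 - 62*k^2 - 40*k) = (k - 2)*(k + 2)*(k^4 - 21*k^2 - 20*k) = (k - 2)*(k + 2)*(k + 4)*(k^3 - 4*k^2 - 5*k) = k*(k - 2)*(k + 2)*(k + 4)*(k^2 - 4*k - 5) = k*(k - 2)*(k + 1)*(k + 2)*(k + 4)*(k - 5)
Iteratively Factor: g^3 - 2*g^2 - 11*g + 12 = (g + 3)*(g^2 - 5*g + 4) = (g - 4)*(g + 3)*(g - 1)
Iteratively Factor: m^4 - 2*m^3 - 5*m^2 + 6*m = (m)*(m^3 - 2*m^2 - 5*m + 6) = m*(m - 1)*(m^2 - m - 6) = m*(m - 1)*(m + 2)*(m - 3)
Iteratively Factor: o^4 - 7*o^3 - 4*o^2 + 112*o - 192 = (o - 4)*(o^3 - 3*o^2 - 16*o + 48) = (o - 4)^2*(o^2 + o - 12) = (o - 4)^2*(o - 3)*(o + 4)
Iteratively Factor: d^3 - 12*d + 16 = (d + 4)*(d^2 - 4*d + 4) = (d - 2)*(d + 4)*(d - 2)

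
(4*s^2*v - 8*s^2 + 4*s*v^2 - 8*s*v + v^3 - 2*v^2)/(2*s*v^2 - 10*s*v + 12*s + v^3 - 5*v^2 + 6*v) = (2*s + v)/(v - 3)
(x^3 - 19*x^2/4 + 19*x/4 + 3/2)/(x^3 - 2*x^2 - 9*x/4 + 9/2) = (4*x^2 - 11*x - 3)/(4*x^2 - 9)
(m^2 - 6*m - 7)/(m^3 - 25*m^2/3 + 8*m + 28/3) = 3*(m + 1)/(3*m^2 - 4*m - 4)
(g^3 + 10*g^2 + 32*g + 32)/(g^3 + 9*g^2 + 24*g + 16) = (g + 2)/(g + 1)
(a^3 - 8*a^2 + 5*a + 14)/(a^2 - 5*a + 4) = (a^3 - 8*a^2 + 5*a + 14)/(a^2 - 5*a + 4)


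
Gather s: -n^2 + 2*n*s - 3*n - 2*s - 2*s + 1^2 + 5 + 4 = -n^2 - 3*n + s*(2*n - 4) + 10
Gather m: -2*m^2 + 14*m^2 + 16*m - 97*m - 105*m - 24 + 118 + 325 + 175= 12*m^2 - 186*m + 594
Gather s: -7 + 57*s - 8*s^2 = -8*s^2 + 57*s - 7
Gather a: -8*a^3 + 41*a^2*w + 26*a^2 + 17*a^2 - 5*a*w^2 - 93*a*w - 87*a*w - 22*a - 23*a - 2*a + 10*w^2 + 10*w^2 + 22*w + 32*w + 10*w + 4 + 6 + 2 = -8*a^3 + a^2*(41*w + 43) + a*(-5*w^2 - 180*w - 47) + 20*w^2 + 64*w + 12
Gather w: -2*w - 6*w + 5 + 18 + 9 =32 - 8*w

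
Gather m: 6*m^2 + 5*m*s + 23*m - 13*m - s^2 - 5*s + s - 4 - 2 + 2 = 6*m^2 + m*(5*s + 10) - s^2 - 4*s - 4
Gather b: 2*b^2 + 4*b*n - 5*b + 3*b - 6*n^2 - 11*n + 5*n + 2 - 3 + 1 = 2*b^2 + b*(4*n - 2) - 6*n^2 - 6*n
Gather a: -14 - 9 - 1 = -24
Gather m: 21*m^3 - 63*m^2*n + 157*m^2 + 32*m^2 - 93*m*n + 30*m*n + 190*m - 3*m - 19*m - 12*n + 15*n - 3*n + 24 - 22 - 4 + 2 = 21*m^3 + m^2*(189 - 63*n) + m*(168 - 63*n)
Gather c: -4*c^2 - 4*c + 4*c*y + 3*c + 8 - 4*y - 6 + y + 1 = -4*c^2 + c*(4*y - 1) - 3*y + 3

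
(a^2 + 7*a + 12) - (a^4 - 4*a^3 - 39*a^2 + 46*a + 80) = -a^4 + 4*a^3 + 40*a^2 - 39*a - 68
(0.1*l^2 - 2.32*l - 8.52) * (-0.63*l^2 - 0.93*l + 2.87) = -0.063*l^4 + 1.3686*l^3 + 7.8122*l^2 + 1.2652*l - 24.4524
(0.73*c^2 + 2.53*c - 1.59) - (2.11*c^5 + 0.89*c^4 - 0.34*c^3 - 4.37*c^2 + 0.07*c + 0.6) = -2.11*c^5 - 0.89*c^4 + 0.34*c^3 + 5.1*c^2 + 2.46*c - 2.19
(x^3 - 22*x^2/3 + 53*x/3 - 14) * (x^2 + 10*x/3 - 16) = x^5 - 4*x^4 - 205*x^3/9 + 1460*x^2/9 - 988*x/3 + 224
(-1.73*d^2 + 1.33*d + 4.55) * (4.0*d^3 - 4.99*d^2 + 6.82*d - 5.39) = -6.92*d^5 + 13.9527*d^4 - 0.235300000000002*d^3 - 4.3092*d^2 + 23.8623*d - 24.5245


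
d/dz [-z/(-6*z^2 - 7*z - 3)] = 3*(1 - 2*z^2)/(36*z^4 + 84*z^3 + 85*z^2 + 42*z + 9)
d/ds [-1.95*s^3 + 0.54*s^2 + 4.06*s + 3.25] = -5.85*s^2 + 1.08*s + 4.06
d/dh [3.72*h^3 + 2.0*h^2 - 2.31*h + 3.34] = 11.16*h^2 + 4.0*h - 2.31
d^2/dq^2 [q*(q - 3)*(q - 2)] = 6*q - 10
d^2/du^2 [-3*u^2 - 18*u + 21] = -6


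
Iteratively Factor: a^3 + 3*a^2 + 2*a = (a + 1)*(a^2 + 2*a) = a*(a + 1)*(a + 2)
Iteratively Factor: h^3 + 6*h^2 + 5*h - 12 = (h + 3)*(h^2 + 3*h - 4) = (h + 3)*(h + 4)*(h - 1)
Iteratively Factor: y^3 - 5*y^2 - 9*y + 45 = (y - 5)*(y^2 - 9) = (y - 5)*(y - 3)*(y + 3)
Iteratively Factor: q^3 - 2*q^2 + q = (q - 1)*(q^2 - q) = q*(q - 1)*(q - 1)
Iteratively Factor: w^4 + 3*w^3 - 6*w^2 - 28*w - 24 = (w + 2)*(w^3 + w^2 - 8*w - 12) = (w + 2)^2*(w^2 - w - 6) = (w + 2)^3*(w - 3)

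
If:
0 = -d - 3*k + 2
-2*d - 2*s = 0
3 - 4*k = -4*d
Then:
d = -1/16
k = 11/16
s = 1/16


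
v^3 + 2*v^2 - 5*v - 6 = (v - 2)*(v + 1)*(v + 3)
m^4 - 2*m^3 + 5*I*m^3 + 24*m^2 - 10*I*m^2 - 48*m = m*(m - 2)*(m - 3*I)*(m + 8*I)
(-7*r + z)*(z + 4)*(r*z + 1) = -7*r^2*z^2 - 28*r^2*z + r*z^3 + 4*r*z^2 - 7*r*z - 28*r + z^2 + 4*z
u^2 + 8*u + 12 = (u + 2)*(u + 6)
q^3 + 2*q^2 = q^2*(q + 2)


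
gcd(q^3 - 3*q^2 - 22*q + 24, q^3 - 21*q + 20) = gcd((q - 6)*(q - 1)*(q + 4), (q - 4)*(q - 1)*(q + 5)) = q - 1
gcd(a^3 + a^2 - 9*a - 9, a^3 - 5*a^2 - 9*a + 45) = a^2 - 9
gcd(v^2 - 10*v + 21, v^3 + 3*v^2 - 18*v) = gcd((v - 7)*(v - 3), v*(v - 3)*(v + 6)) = v - 3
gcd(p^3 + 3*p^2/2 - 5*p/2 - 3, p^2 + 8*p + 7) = p + 1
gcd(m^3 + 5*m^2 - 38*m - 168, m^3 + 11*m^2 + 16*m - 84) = m + 7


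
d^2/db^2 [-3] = 0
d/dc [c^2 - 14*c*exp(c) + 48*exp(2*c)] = -14*c*exp(c) + 2*c + 96*exp(2*c) - 14*exp(c)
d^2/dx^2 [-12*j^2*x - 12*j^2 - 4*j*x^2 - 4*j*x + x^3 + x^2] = -8*j + 6*x + 2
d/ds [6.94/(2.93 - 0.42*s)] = 2.9148/(0.42*s - 2.93)^2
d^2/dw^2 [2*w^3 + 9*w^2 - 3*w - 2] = 12*w + 18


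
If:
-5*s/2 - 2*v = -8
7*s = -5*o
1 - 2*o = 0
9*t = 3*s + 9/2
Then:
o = 1/2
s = -5/14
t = 8/21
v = 249/56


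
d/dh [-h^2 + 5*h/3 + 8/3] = 5/3 - 2*h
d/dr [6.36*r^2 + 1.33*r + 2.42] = 12.72*r + 1.33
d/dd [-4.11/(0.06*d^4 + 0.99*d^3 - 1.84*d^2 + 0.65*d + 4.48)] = (0.9864*d^3 + 12.2067*d^2 - 15.1248*d + 2.6715)/(0.06*d^4 + 0.99*d^3 - 1.84*d^2 + 0.65*d + 4.48)^2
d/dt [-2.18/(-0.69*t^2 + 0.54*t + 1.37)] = (1.1772 - 3.0084*t)/(-0.69*t^2 + 0.54*t + 1.37)^2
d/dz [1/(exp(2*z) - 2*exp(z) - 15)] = 2*(1 - exp(z))*exp(z)/(-exp(2*z) + 2*exp(z) + 15)^2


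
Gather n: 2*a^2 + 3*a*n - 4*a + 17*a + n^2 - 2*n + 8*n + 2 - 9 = 2*a^2 + 13*a + n^2 + n*(3*a + 6) - 7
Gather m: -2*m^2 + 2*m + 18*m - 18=-2*m^2 + 20*m - 18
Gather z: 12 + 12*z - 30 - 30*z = -18*z - 18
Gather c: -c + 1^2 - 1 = -c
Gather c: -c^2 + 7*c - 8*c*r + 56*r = -c^2 + c*(7 - 8*r) + 56*r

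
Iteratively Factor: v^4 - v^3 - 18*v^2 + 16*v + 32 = (v - 4)*(v^3 + 3*v^2 - 6*v - 8) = (v - 4)*(v + 4)*(v^2 - v - 2) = (v - 4)*(v + 1)*(v + 4)*(v - 2)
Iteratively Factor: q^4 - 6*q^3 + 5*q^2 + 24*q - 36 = (q - 3)*(q^3 - 3*q^2 - 4*q + 12) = (q - 3)^2*(q^2 - 4) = (q - 3)^2*(q - 2)*(q + 2)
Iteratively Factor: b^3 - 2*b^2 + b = (b)*(b^2 - 2*b + 1) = b*(b - 1)*(b - 1)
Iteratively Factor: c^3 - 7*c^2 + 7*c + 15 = (c - 5)*(c^2 - 2*c - 3) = (c - 5)*(c + 1)*(c - 3)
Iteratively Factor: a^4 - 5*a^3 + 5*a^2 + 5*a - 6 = (a - 2)*(a^3 - 3*a^2 - a + 3) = (a - 2)*(a + 1)*(a^2 - 4*a + 3) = (a - 3)*(a - 2)*(a + 1)*(a - 1)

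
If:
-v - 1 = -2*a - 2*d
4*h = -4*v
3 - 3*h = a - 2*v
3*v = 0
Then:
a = 3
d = -5/2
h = 0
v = 0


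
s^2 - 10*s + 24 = (s - 6)*(s - 4)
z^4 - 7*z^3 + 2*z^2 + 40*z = z*(z - 5)*(z - 4)*(z + 2)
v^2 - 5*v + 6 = (v - 3)*(v - 2)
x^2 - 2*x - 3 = (x - 3)*(x + 1)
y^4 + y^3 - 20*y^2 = y^2*(y - 4)*(y + 5)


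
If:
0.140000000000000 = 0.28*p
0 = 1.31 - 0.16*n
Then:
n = 8.19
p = 0.50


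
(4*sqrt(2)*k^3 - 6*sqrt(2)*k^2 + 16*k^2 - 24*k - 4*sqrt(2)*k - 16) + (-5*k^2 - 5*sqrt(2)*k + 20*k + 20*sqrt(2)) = 4*sqrt(2)*k^3 - 6*sqrt(2)*k^2 + 11*k^2 - 9*sqrt(2)*k - 4*k - 16 + 20*sqrt(2)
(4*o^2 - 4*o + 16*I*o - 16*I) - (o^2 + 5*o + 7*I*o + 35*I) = 3*o^2 - 9*o + 9*I*o - 51*I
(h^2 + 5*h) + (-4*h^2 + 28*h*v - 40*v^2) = -3*h^2 + 28*h*v + 5*h - 40*v^2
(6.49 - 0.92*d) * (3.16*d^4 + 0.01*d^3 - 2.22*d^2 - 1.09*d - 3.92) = -2.9072*d^5 + 20.4992*d^4 + 2.1073*d^3 - 13.405*d^2 - 3.4677*d - 25.4408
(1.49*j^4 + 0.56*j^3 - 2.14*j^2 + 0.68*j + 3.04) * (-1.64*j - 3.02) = -2.4436*j^5 - 5.4182*j^4 + 1.8184*j^3 + 5.3476*j^2 - 7.0392*j - 9.1808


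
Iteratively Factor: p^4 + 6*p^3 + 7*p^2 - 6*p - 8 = (p + 2)*(p^3 + 4*p^2 - p - 4) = (p - 1)*(p + 2)*(p^2 + 5*p + 4) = (p - 1)*(p + 1)*(p + 2)*(p + 4)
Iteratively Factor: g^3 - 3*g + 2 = (g - 1)*(g^2 + g - 2) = (g - 1)*(g + 2)*(g - 1)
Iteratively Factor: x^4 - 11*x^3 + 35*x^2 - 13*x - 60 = (x + 1)*(x^3 - 12*x^2 + 47*x - 60) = (x - 3)*(x + 1)*(x^2 - 9*x + 20) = (x - 5)*(x - 3)*(x + 1)*(x - 4)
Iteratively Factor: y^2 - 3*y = (y - 3)*(y)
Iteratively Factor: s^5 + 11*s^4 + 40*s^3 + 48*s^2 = (s)*(s^4 + 11*s^3 + 40*s^2 + 48*s) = s*(s + 4)*(s^3 + 7*s^2 + 12*s) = s*(s + 3)*(s + 4)*(s^2 + 4*s) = s^2*(s + 3)*(s + 4)*(s + 4)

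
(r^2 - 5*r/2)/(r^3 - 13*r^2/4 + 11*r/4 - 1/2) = 2*r*(2*r - 5)/(4*r^3 - 13*r^2 + 11*r - 2)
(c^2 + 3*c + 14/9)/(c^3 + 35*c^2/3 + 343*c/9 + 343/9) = (3*c + 2)/(3*c^2 + 28*c + 49)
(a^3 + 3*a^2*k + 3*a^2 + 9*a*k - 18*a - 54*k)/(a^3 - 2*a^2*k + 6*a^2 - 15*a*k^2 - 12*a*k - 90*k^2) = (a - 3)/(a - 5*k)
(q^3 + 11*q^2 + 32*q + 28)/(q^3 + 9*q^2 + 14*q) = (q + 2)/q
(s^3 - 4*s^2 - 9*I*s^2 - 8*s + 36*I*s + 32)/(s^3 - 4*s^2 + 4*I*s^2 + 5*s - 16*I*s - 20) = (s - 8*I)/(s + 5*I)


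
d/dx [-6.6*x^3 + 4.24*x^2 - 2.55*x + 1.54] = -19.8*x^2 + 8.48*x - 2.55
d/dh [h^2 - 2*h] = 2*h - 2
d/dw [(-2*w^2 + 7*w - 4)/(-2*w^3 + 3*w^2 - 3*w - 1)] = (-4*w^4 + 28*w^3 - 39*w^2 + 28*w - 19)/(4*w^6 - 12*w^5 + 21*w^4 - 14*w^3 + 3*w^2 + 6*w + 1)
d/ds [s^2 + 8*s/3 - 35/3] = 2*s + 8/3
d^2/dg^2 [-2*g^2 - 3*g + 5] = -4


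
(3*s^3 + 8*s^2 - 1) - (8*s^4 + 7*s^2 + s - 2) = -8*s^4 + 3*s^3 + s^2 - s + 1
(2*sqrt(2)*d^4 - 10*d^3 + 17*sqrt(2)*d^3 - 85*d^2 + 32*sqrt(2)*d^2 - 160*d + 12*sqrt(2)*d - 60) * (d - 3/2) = 2*sqrt(2)*d^5 - 10*d^4 + 14*sqrt(2)*d^4 - 70*d^3 + 13*sqrt(2)*d^3/2 - 36*sqrt(2)*d^2 - 65*d^2/2 - 18*sqrt(2)*d + 180*d + 90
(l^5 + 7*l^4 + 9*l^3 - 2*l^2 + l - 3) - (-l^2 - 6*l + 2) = l^5 + 7*l^4 + 9*l^3 - l^2 + 7*l - 5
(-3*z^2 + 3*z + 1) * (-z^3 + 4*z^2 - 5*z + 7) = 3*z^5 - 15*z^4 + 26*z^3 - 32*z^2 + 16*z + 7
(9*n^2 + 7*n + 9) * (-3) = -27*n^2 - 21*n - 27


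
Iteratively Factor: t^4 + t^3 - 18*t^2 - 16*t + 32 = (t - 4)*(t^3 + 5*t^2 + 2*t - 8) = (t - 4)*(t - 1)*(t^2 + 6*t + 8) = (t - 4)*(t - 1)*(t + 2)*(t + 4)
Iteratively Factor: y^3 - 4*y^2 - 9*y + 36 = (y - 4)*(y^2 - 9) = (y - 4)*(y - 3)*(y + 3)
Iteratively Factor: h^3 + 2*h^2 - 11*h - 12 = (h + 4)*(h^2 - 2*h - 3) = (h + 1)*(h + 4)*(h - 3)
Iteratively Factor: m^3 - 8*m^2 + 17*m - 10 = (m - 5)*(m^2 - 3*m + 2) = (m - 5)*(m - 2)*(m - 1)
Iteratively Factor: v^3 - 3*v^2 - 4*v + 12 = (v + 2)*(v^2 - 5*v + 6) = (v - 2)*(v + 2)*(v - 3)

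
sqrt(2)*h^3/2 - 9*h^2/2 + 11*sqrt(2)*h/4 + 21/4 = (h - 7*sqrt(2)/2)*(h - 3*sqrt(2)/2)*(sqrt(2)*h/2 + 1/2)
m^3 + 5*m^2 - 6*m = m*(m - 1)*(m + 6)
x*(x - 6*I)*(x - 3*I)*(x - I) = x^4 - 10*I*x^3 - 27*x^2 + 18*I*x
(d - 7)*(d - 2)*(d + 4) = d^3 - 5*d^2 - 22*d + 56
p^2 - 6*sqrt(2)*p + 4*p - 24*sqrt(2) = (p + 4)*(p - 6*sqrt(2))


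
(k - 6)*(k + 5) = k^2 - k - 30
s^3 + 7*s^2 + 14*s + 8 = (s + 1)*(s + 2)*(s + 4)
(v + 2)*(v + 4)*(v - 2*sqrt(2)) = v^3 - 2*sqrt(2)*v^2 + 6*v^2 - 12*sqrt(2)*v + 8*v - 16*sqrt(2)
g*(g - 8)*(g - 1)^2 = g^4 - 10*g^3 + 17*g^2 - 8*g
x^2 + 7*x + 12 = (x + 3)*(x + 4)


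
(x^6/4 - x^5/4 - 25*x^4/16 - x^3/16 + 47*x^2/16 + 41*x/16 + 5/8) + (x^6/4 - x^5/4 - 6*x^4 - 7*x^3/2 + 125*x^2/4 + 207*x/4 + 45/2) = x^6/2 - x^5/2 - 121*x^4/16 - 57*x^3/16 + 547*x^2/16 + 869*x/16 + 185/8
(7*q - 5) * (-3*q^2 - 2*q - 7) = -21*q^3 + q^2 - 39*q + 35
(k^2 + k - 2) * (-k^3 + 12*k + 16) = -k^5 - k^4 + 14*k^3 + 28*k^2 - 8*k - 32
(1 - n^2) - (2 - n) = -n^2 + n - 1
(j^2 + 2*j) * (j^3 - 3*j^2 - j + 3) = j^5 - j^4 - 7*j^3 + j^2 + 6*j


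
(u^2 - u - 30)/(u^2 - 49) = (u^2 - u - 30)/(u^2 - 49)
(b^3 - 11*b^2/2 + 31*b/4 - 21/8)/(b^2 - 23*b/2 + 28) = (b^2 - 2*b + 3/4)/(b - 8)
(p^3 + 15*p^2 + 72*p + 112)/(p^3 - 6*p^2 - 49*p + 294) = (p^2 + 8*p + 16)/(p^2 - 13*p + 42)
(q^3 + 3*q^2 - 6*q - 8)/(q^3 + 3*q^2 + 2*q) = (q^2 + 2*q - 8)/(q*(q + 2))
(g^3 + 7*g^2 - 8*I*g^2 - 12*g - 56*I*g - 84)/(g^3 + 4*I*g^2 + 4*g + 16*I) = (g^2 + g*(7 - 6*I) - 42*I)/(g^2 + 6*I*g - 8)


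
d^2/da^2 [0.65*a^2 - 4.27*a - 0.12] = 1.30000000000000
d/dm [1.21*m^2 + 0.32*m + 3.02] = 2.42*m + 0.32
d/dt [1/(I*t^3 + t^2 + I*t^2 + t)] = (-3*I*t^2 - 2*t - 2*I*t - 1)/(t^2*(I*t^2 + t + I*t + 1)^2)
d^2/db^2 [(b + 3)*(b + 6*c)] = 2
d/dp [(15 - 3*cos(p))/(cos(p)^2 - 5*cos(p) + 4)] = 3*(sin(p)^2 + 10*cos(p) - 22)*sin(p)/(cos(p)^2 - 5*cos(p) + 4)^2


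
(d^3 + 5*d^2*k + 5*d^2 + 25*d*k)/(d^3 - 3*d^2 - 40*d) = (d + 5*k)/(d - 8)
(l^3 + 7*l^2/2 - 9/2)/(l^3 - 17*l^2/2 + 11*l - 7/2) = (2*l^2 + 9*l + 9)/(2*l^2 - 15*l + 7)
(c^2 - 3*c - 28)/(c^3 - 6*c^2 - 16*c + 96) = (c - 7)/(c^2 - 10*c + 24)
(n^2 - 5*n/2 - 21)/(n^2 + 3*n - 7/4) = 2*(n - 6)/(2*n - 1)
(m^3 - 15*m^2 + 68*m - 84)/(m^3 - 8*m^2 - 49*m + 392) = (m^2 - 8*m + 12)/(m^2 - m - 56)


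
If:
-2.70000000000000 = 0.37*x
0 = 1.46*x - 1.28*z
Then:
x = -7.30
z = -8.32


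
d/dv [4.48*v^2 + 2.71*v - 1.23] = 8.96*v + 2.71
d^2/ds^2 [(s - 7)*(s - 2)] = 2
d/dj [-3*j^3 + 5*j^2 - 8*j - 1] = -9*j^2 + 10*j - 8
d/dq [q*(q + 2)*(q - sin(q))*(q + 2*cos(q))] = -q*(q + 2)*(q - sin(q))*(2*sin(q) - 1) - q*(q + 2)*(q + 2*cos(q))*(cos(q) - 1) + q*(q - sin(q))*(q + 2*cos(q)) + (q + 2)*(q - sin(q))*(q + 2*cos(q))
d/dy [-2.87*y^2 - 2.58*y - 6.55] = -5.74*y - 2.58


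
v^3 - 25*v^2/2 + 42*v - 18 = (v - 6)^2*(v - 1/2)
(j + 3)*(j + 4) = j^2 + 7*j + 12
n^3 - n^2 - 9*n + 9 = (n - 3)*(n - 1)*(n + 3)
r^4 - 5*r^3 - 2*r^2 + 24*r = r*(r - 4)*(r - 3)*(r + 2)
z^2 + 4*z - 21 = (z - 3)*(z + 7)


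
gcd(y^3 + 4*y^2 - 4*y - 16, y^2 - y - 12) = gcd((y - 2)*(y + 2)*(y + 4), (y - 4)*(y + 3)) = 1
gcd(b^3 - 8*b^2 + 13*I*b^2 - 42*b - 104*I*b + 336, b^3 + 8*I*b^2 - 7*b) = b + 7*I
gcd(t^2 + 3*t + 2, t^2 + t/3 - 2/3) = t + 1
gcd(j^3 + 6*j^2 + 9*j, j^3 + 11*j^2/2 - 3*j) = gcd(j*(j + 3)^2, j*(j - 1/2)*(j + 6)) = j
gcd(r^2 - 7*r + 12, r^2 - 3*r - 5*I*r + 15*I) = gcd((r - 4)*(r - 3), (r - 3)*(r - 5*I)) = r - 3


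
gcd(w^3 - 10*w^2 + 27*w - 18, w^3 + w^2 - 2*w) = w - 1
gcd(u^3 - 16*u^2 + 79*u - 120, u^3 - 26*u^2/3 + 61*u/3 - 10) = u^2 - 8*u + 15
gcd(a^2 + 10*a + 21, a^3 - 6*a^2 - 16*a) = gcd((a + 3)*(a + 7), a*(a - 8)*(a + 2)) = 1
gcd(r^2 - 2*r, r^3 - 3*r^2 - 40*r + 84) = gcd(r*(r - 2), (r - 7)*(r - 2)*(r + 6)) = r - 2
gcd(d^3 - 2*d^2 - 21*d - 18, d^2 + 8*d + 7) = d + 1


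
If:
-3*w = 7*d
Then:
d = -3*w/7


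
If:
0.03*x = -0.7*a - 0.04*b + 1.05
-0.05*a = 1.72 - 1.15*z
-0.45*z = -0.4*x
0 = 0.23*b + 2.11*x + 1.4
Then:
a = 2.72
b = -22.74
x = 1.82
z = 1.61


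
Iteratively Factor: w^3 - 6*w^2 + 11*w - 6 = (w - 2)*(w^2 - 4*w + 3) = (w - 2)*(w - 1)*(w - 3)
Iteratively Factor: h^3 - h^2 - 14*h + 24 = (h + 4)*(h^2 - 5*h + 6) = (h - 3)*(h + 4)*(h - 2)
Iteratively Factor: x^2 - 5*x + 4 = (x - 4)*(x - 1)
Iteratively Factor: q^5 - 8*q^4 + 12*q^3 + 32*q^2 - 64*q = (q)*(q^4 - 8*q^3 + 12*q^2 + 32*q - 64) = q*(q + 2)*(q^3 - 10*q^2 + 32*q - 32) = q*(q - 2)*(q + 2)*(q^2 - 8*q + 16) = q*(q - 4)*(q - 2)*(q + 2)*(q - 4)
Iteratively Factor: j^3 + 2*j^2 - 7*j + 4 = (j - 1)*(j^2 + 3*j - 4) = (j - 1)*(j + 4)*(j - 1)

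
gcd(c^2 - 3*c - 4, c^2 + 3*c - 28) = c - 4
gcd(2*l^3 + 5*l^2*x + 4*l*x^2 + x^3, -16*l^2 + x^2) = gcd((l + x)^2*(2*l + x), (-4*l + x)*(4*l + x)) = 1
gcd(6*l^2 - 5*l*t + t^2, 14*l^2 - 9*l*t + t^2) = -2*l + t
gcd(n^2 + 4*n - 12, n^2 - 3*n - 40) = 1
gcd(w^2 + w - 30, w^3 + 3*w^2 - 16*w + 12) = w + 6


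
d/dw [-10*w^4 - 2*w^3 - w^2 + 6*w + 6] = -40*w^3 - 6*w^2 - 2*w + 6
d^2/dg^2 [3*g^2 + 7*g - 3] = 6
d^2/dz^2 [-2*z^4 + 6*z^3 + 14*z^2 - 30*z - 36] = -24*z^2 + 36*z + 28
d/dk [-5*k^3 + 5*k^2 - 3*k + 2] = -15*k^2 + 10*k - 3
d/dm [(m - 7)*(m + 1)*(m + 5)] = 3*m^2 - 2*m - 37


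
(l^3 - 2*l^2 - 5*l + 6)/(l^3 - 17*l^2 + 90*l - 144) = (l^2 + l - 2)/(l^2 - 14*l + 48)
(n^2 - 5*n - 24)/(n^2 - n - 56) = (n + 3)/(n + 7)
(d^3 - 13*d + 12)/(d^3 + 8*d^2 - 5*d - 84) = (d - 1)/(d + 7)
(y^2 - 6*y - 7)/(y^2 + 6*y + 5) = (y - 7)/(y + 5)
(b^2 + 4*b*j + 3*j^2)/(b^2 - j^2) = (b + 3*j)/(b - j)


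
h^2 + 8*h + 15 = (h + 3)*(h + 5)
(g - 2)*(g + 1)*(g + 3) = g^3 + 2*g^2 - 5*g - 6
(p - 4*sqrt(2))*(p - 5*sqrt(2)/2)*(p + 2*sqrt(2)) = p^3 - 9*sqrt(2)*p^2/2 - 6*p + 40*sqrt(2)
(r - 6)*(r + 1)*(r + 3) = r^3 - 2*r^2 - 21*r - 18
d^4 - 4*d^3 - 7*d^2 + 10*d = d*(d - 5)*(d - 1)*(d + 2)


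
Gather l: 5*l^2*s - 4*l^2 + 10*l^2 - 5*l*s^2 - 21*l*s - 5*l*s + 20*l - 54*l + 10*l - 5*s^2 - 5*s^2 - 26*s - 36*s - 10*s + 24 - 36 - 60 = l^2*(5*s + 6) + l*(-5*s^2 - 26*s - 24) - 10*s^2 - 72*s - 72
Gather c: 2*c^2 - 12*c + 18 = 2*c^2 - 12*c + 18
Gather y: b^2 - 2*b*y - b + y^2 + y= b^2 - b + y^2 + y*(1 - 2*b)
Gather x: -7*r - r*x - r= -r*x - 8*r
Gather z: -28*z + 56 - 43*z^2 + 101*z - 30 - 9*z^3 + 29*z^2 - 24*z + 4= -9*z^3 - 14*z^2 + 49*z + 30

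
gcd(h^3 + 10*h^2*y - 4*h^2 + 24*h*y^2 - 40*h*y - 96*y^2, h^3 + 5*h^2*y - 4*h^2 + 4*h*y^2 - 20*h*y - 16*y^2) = h^2 + 4*h*y - 4*h - 16*y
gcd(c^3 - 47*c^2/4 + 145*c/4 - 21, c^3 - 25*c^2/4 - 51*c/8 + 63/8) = c^2 - 31*c/4 + 21/4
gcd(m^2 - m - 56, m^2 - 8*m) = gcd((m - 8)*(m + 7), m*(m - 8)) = m - 8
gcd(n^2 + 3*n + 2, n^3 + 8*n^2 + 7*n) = n + 1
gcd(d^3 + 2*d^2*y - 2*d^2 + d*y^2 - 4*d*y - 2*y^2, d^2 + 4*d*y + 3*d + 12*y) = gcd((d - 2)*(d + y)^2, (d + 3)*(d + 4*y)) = 1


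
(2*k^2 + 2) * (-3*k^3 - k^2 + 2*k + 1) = -6*k^5 - 2*k^4 - 2*k^3 + 4*k + 2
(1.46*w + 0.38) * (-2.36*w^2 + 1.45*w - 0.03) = -3.4456*w^3 + 1.2202*w^2 + 0.5072*w - 0.0114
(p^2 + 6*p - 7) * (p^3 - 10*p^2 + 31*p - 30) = p^5 - 4*p^4 - 36*p^3 + 226*p^2 - 397*p + 210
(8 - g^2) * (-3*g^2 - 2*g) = 3*g^4 + 2*g^3 - 24*g^2 - 16*g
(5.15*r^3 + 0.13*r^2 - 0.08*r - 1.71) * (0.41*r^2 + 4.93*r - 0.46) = 2.1115*r^5 + 25.4428*r^4 - 1.7609*r^3 - 1.1553*r^2 - 8.3935*r + 0.7866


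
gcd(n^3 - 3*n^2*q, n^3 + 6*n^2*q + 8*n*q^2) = n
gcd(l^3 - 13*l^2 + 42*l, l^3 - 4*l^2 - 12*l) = l^2 - 6*l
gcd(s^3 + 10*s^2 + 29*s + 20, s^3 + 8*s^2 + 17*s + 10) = s^2 + 6*s + 5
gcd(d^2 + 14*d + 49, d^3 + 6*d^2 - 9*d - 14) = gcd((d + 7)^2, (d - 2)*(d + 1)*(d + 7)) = d + 7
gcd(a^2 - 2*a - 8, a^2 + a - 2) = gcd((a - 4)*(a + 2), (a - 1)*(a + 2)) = a + 2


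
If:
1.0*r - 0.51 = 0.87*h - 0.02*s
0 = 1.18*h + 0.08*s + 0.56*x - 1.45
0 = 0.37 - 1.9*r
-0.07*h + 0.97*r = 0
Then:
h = 2.70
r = 0.19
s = 133.15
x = -22.12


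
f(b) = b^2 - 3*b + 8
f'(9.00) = 15.00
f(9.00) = 62.00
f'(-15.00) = -33.00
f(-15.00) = 278.00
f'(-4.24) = -11.48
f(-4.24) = 38.70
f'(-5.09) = -13.18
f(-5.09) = 49.18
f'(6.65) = 10.30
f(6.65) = 32.27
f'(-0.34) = -3.68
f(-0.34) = 9.14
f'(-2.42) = -7.84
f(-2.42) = 21.12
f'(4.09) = 5.18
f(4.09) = 12.46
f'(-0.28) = -3.56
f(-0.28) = 8.92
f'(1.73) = 0.46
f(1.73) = 5.80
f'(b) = 2*b - 3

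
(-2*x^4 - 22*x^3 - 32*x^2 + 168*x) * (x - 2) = -2*x^5 - 18*x^4 + 12*x^3 + 232*x^2 - 336*x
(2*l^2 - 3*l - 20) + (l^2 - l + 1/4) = 3*l^2 - 4*l - 79/4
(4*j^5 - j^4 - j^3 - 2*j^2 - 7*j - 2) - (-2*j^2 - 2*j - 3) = 4*j^5 - j^4 - j^3 - 5*j + 1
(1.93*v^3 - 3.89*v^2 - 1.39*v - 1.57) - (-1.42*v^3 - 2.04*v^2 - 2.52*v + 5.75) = 3.35*v^3 - 1.85*v^2 + 1.13*v - 7.32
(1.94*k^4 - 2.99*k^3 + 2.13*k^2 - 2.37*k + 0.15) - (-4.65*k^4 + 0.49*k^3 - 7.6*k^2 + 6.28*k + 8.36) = 6.59*k^4 - 3.48*k^3 + 9.73*k^2 - 8.65*k - 8.21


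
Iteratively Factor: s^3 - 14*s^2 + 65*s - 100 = (s - 5)*(s^2 - 9*s + 20) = (s - 5)*(s - 4)*(s - 5)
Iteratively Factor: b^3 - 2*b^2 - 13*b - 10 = (b + 2)*(b^2 - 4*b - 5) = (b - 5)*(b + 2)*(b + 1)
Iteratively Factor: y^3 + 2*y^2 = (y + 2)*(y^2) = y*(y + 2)*(y)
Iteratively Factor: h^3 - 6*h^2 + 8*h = (h)*(h^2 - 6*h + 8) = h*(h - 2)*(h - 4)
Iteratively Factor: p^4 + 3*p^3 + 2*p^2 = (p + 2)*(p^3 + p^2) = p*(p + 2)*(p^2 + p) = p*(p + 1)*(p + 2)*(p)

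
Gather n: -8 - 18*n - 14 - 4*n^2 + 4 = -4*n^2 - 18*n - 18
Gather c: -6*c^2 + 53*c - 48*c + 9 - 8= -6*c^2 + 5*c + 1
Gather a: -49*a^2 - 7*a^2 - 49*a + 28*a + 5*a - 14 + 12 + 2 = -56*a^2 - 16*a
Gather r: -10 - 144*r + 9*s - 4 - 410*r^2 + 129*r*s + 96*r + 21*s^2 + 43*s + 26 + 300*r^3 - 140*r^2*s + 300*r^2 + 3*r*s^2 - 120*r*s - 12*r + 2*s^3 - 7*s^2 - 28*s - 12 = 300*r^3 + r^2*(-140*s - 110) + r*(3*s^2 + 9*s - 60) + 2*s^3 + 14*s^2 + 24*s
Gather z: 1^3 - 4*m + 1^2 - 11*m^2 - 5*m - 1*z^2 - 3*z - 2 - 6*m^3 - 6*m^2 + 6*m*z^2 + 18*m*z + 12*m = -6*m^3 - 17*m^2 + 3*m + z^2*(6*m - 1) + z*(18*m - 3)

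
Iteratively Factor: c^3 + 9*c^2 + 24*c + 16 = (c + 1)*(c^2 + 8*c + 16) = (c + 1)*(c + 4)*(c + 4)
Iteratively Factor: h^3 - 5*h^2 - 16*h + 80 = (h - 4)*(h^2 - h - 20) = (h - 5)*(h - 4)*(h + 4)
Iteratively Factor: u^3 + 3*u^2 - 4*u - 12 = (u + 2)*(u^2 + u - 6) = (u + 2)*(u + 3)*(u - 2)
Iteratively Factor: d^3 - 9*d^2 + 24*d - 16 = (d - 4)*(d^2 - 5*d + 4) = (d - 4)*(d - 1)*(d - 4)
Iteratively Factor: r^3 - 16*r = (r - 4)*(r^2 + 4*r) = (r - 4)*(r + 4)*(r)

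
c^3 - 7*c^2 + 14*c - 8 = (c - 4)*(c - 2)*(c - 1)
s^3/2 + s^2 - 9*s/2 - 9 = (s/2 + 1)*(s - 3)*(s + 3)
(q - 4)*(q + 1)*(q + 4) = q^3 + q^2 - 16*q - 16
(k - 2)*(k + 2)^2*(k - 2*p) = k^4 - 2*k^3*p + 2*k^3 - 4*k^2*p - 4*k^2 + 8*k*p - 8*k + 16*p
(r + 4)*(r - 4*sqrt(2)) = r^2 - 4*sqrt(2)*r + 4*r - 16*sqrt(2)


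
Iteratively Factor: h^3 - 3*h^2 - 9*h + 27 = (h - 3)*(h^2 - 9) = (h - 3)*(h + 3)*(h - 3)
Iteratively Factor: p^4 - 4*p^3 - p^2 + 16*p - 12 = (p - 1)*(p^3 - 3*p^2 - 4*p + 12) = (p - 2)*(p - 1)*(p^2 - p - 6) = (p - 2)*(p - 1)*(p + 2)*(p - 3)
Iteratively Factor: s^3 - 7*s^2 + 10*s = (s)*(s^2 - 7*s + 10) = s*(s - 5)*(s - 2)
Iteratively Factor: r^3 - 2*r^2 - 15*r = (r + 3)*(r^2 - 5*r) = (r - 5)*(r + 3)*(r)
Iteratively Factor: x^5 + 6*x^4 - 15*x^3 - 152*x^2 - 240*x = (x - 5)*(x^4 + 11*x^3 + 40*x^2 + 48*x) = (x - 5)*(x + 3)*(x^3 + 8*x^2 + 16*x) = x*(x - 5)*(x + 3)*(x^2 + 8*x + 16) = x*(x - 5)*(x + 3)*(x + 4)*(x + 4)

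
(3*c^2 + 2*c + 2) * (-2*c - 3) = -6*c^3 - 13*c^2 - 10*c - 6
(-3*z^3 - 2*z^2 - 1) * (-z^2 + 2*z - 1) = 3*z^5 - 4*z^4 - z^3 + 3*z^2 - 2*z + 1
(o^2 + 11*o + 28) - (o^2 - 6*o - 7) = 17*o + 35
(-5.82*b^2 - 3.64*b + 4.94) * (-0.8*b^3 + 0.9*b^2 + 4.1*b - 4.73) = 4.656*b^5 - 2.326*b^4 - 31.09*b^3 + 17.0506*b^2 + 37.4712*b - 23.3662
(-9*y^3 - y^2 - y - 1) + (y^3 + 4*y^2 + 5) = -8*y^3 + 3*y^2 - y + 4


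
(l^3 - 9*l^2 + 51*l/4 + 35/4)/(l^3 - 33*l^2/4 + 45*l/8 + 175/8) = 2*(2*l + 1)/(4*l + 5)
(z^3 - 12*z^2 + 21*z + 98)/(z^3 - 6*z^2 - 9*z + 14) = (z - 7)/(z - 1)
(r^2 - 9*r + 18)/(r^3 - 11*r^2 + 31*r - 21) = (r - 6)/(r^2 - 8*r + 7)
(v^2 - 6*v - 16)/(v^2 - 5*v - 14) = (v - 8)/(v - 7)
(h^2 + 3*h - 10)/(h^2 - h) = (h^2 + 3*h - 10)/(h*(h - 1))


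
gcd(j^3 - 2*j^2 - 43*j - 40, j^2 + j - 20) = j + 5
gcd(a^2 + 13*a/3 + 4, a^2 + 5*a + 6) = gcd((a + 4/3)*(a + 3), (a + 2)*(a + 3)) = a + 3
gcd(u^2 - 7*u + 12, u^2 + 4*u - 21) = u - 3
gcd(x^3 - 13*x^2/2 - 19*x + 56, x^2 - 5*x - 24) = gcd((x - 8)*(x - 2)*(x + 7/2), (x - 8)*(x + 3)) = x - 8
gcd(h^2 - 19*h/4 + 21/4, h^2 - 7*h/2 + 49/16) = h - 7/4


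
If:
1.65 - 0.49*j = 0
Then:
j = 3.37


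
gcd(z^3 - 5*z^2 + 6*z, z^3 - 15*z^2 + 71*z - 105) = z - 3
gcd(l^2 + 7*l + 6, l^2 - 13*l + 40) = 1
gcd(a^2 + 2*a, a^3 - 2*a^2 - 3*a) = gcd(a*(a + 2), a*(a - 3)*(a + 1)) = a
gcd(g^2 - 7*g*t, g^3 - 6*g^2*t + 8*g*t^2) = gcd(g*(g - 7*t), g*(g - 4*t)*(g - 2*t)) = g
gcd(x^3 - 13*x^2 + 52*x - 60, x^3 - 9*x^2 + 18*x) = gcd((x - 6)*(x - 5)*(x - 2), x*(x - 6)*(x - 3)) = x - 6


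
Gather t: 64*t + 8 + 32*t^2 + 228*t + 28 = 32*t^2 + 292*t + 36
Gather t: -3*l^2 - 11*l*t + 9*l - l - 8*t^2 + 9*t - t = -3*l^2 + 8*l - 8*t^2 + t*(8 - 11*l)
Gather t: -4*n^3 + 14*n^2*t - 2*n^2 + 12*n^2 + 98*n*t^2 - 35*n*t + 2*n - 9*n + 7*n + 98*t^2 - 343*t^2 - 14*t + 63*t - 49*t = -4*n^3 + 10*n^2 + t^2*(98*n - 245) + t*(14*n^2 - 35*n)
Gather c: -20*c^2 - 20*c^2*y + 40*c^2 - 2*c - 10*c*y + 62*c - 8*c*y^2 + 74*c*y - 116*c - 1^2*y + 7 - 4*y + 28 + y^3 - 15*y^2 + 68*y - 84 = c^2*(20 - 20*y) + c*(-8*y^2 + 64*y - 56) + y^3 - 15*y^2 + 63*y - 49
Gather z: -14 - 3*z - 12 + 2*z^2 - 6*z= 2*z^2 - 9*z - 26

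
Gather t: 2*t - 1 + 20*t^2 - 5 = 20*t^2 + 2*t - 6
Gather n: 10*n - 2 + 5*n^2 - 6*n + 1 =5*n^2 + 4*n - 1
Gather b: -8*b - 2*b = -10*b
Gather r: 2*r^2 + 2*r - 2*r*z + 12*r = 2*r^2 + r*(14 - 2*z)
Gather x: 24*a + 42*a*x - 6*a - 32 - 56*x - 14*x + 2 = 18*a + x*(42*a - 70) - 30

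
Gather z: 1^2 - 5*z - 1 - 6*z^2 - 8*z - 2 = -6*z^2 - 13*z - 2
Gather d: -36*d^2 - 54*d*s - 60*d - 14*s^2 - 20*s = -36*d^2 + d*(-54*s - 60) - 14*s^2 - 20*s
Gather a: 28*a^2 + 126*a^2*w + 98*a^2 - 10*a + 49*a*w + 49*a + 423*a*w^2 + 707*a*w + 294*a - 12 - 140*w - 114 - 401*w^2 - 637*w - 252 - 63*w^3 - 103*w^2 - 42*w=a^2*(126*w + 126) + a*(423*w^2 + 756*w + 333) - 63*w^3 - 504*w^2 - 819*w - 378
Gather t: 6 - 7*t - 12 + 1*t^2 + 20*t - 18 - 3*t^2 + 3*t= -2*t^2 + 16*t - 24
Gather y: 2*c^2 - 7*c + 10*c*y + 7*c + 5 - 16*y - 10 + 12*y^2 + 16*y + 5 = 2*c^2 + 10*c*y + 12*y^2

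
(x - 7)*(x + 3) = x^2 - 4*x - 21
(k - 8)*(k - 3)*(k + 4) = k^3 - 7*k^2 - 20*k + 96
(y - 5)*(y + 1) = y^2 - 4*y - 5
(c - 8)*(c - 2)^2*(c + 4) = c^4 - 8*c^3 - 12*c^2 + 112*c - 128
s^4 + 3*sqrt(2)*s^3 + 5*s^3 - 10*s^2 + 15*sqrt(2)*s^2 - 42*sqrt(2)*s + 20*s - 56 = (s - 2)*(s + 7)*(s + sqrt(2))*(s + 2*sqrt(2))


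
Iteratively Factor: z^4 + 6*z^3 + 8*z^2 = (z)*(z^3 + 6*z^2 + 8*z) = z*(z + 4)*(z^2 + 2*z) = z*(z + 2)*(z + 4)*(z)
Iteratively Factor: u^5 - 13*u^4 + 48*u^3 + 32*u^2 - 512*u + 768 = (u - 4)*(u^4 - 9*u^3 + 12*u^2 + 80*u - 192) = (u - 4)^2*(u^3 - 5*u^2 - 8*u + 48) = (u - 4)^3*(u^2 - u - 12) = (u - 4)^4*(u + 3)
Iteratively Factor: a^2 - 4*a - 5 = (a + 1)*(a - 5)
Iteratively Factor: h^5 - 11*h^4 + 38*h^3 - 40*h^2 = (h - 4)*(h^4 - 7*h^3 + 10*h^2) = (h - 4)*(h - 2)*(h^3 - 5*h^2) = (h - 5)*(h - 4)*(h - 2)*(h^2) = h*(h - 5)*(h - 4)*(h - 2)*(h)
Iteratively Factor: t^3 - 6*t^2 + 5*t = (t)*(t^2 - 6*t + 5) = t*(t - 1)*(t - 5)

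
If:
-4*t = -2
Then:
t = 1/2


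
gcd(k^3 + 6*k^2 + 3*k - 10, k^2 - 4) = k + 2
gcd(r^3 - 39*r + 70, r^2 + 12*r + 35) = r + 7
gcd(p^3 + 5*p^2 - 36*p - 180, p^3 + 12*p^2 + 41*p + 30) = p^2 + 11*p + 30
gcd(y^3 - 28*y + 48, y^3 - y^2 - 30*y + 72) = y^2 + 2*y - 24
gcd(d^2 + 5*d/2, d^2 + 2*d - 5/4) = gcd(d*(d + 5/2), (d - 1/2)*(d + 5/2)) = d + 5/2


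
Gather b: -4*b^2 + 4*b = -4*b^2 + 4*b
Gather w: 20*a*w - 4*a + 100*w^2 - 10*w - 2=-4*a + 100*w^2 + w*(20*a - 10) - 2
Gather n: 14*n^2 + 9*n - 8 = 14*n^2 + 9*n - 8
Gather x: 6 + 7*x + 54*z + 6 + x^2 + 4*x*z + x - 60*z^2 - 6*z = x^2 + x*(4*z + 8) - 60*z^2 + 48*z + 12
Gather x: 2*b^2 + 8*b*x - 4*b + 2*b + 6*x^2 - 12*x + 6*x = 2*b^2 - 2*b + 6*x^2 + x*(8*b - 6)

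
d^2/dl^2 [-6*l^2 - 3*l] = -12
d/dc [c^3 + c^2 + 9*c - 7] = 3*c^2 + 2*c + 9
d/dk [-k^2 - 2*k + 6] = -2*k - 2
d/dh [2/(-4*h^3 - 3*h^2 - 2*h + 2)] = 4*(6*h^2 + 3*h + 1)/(4*h^3 + 3*h^2 + 2*h - 2)^2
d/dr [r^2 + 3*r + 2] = 2*r + 3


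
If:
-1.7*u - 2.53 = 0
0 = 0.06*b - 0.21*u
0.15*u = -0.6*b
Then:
No Solution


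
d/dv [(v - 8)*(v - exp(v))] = v + (1 - exp(v))*(v - 8) - exp(v)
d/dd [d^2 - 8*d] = 2*d - 8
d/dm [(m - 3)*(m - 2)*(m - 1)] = 3*m^2 - 12*m + 11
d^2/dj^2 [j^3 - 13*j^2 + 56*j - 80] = 6*j - 26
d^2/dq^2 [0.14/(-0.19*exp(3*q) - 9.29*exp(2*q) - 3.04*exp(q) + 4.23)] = ((0.2394*exp(2*q) + 5.2024*exp(q) + 0.4256)*(0.19*exp(3*q) + 9.29*exp(2*q) + 3.04*exp(q) - 4.23) - 0.14*(0.57*exp(2*q) + 18.58*exp(q) + 3.04)*(1.14*exp(2*q) + 37.16*exp(q) + 6.08)*exp(q))*exp(q)/(0.19*exp(3*q) + 9.29*exp(2*q) + 3.04*exp(q) - 4.23)^3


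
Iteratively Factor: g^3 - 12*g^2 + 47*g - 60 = (g - 5)*(g^2 - 7*g + 12) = (g - 5)*(g - 3)*(g - 4)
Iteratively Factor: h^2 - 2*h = (h)*(h - 2)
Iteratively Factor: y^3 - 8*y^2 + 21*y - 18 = (y - 2)*(y^2 - 6*y + 9) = (y - 3)*(y - 2)*(y - 3)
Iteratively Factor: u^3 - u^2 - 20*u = (u)*(u^2 - u - 20) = u*(u - 5)*(u + 4)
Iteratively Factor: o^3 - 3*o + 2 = (o - 1)*(o^2 + o - 2) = (o - 1)^2*(o + 2)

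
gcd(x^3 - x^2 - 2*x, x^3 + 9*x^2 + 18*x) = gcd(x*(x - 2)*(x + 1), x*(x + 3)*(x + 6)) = x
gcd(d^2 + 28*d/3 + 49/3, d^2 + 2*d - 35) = d + 7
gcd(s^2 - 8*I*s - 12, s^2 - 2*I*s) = s - 2*I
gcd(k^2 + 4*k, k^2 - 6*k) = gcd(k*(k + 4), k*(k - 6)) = k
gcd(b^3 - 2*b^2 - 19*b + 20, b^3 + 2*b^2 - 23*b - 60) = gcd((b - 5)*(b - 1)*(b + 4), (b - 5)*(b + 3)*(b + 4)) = b^2 - b - 20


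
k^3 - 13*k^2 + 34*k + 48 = (k - 8)*(k - 6)*(k + 1)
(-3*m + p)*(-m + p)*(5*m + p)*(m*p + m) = 15*m^4*p + 15*m^4 - 17*m^3*p^2 - 17*m^3*p + m^2*p^3 + m^2*p^2 + m*p^4 + m*p^3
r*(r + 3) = r^2 + 3*r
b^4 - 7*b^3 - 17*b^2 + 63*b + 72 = (b - 8)*(b - 3)*(b + 1)*(b + 3)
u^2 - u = u*(u - 1)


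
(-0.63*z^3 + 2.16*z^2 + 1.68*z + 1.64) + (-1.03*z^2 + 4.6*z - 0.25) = -0.63*z^3 + 1.13*z^2 + 6.28*z + 1.39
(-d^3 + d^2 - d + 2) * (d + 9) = -d^4 - 8*d^3 + 8*d^2 - 7*d + 18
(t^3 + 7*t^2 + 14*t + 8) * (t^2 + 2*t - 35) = t^5 + 9*t^4 - 7*t^3 - 209*t^2 - 474*t - 280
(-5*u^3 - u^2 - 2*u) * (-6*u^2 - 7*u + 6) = 30*u^5 + 41*u^4 - 11*u^3 + 8*u^2 - 12*u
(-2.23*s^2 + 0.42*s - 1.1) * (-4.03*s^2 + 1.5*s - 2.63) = 8.9869*s^4 - 5.0376*s^3 + 10.9279*s^2 - 2.7546*s + 2.893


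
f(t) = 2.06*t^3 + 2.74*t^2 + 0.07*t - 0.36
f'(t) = 6.18*t^2 + 5.48*t + 0.07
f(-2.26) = -10.30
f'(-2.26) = 19.25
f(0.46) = 0.45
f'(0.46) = 3.90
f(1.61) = 15.45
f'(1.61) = 24.91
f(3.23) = 97.87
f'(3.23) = 82.25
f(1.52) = 13.31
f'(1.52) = 22.68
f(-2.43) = -13.91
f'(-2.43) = 23.25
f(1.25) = 8.03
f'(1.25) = 16.58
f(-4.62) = -145.34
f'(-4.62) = 106.66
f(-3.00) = -31.53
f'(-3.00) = 39.25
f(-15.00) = -6337.41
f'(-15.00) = 1308.37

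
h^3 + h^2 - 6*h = h*(h - 2)*(h + 3)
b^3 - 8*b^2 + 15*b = b*(b - 5)*(b - 3)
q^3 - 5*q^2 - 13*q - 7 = (q - 7)*(q + 1)^2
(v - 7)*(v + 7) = v^2 - 49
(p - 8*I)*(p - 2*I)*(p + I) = p^3 - 9*I*p^2 - 6*p - 16*I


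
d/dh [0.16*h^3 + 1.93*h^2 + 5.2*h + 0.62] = 0.48*h^2 + 3.86*h + 5.2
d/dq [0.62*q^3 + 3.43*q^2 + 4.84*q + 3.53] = 1.86*q^2 + 6.86*q + 4.84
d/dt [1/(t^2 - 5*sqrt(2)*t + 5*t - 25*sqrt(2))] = (-2*t - 5 + 5*sqrt(2))/(t^2 - 5*sqrt(2)*t + 5*t - 25*sqrt(2))^2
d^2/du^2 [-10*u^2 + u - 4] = -20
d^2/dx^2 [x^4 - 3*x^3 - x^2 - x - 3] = 12*x^2 - 18*x - 2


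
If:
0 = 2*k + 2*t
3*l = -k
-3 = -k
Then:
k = 3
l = -1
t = -3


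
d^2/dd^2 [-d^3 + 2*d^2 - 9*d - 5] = 4 - 6*d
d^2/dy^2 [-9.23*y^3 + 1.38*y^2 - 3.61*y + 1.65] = 2.76 - 55.38*y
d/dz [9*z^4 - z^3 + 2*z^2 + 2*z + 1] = 36*z^3 - 3*z^2 + 4*z + 2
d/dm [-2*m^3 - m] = -6*m^2 - 1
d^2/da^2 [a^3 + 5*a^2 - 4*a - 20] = 6*a + 10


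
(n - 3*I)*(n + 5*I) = n^2 + 2*I*n + 15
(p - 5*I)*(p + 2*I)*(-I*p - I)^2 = -p^4 - 2*p^3 + 3*I*p^3 - 11*p^2 + 6*I*p^2 - 20*p + 3*I*p - 10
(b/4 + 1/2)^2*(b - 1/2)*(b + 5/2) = b^4/16 + 3*b^3/8 + 43*b^2/64 + 3*b/16 - 5/16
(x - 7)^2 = x^2 - 14*x + 49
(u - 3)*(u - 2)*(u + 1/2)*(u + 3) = u^4 - 3*u^3/2 - 10*u^2 + 27*u/2 + 9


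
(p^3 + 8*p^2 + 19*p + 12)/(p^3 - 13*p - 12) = (p + 4)/(p - 4)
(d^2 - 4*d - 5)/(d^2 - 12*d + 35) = (d + 1)/(d - 7)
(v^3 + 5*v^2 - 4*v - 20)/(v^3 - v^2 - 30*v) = (v^2 - 4)/(v*(v - 6))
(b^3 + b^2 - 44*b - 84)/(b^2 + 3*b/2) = 2*(b^3 + b^2 - 44*b - 84)/(b*(2*b + 3))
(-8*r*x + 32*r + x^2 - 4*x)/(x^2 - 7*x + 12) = (-8*r + x)/(x - 3)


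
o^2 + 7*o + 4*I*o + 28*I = (o + 7)*(o + 4*I)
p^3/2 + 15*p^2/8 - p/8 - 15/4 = (p/2 + 1)*(p - 5/4)*(p + 3)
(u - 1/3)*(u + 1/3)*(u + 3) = u^3 + 3*u^2 - u/9 - 1/3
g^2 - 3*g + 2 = (g - 2)*(g - 1)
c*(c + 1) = c^2 + c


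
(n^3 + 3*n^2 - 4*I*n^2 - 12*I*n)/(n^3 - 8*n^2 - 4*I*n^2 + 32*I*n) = (n + 3)/(n - 8)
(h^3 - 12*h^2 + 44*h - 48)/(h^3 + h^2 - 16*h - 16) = (h^2 - 8*h + 12)/(h^2 + 5*h + 4)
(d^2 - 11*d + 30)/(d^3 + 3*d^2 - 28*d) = (d^2 - 11*d + 30)/(d*(d^2 + 3*d - 28))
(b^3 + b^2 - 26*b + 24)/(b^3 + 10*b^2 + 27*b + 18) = (b^2 - 5*b + 4)/(b^2 + 4*b + 3)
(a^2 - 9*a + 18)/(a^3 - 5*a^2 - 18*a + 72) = 1/(a + 4)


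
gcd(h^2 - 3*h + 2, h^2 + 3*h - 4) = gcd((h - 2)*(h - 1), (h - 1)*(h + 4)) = h - 1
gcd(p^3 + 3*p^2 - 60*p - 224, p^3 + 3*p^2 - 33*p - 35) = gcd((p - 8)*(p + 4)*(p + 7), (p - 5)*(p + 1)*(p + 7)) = p + 7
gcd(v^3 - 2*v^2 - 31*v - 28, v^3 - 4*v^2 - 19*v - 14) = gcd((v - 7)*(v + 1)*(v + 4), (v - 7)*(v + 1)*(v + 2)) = v^2 - 6*v - 7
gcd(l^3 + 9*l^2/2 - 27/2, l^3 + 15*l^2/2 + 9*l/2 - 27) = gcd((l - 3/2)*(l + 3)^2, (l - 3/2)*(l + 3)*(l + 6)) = l^2 + 3*l/2 - 9/2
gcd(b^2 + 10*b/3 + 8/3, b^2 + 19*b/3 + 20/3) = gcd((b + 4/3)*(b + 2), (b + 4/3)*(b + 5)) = b + 4/3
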